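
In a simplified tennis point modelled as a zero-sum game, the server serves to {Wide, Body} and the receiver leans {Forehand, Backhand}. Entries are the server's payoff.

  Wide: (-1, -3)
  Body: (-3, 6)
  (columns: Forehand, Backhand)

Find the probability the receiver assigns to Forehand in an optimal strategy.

9/11

Row minima: Wide → -3, Body → -3; maximin = -3.
Column maxima: Forehand → -1, Backhand → 6; minimax = -1.
-3 ≠ -1, so there is no saddle point; optimal play is mixed.
Let the server play Wide with probability p. Expected payoff against Forehand: (-1)p + (-3)(1−p) = 2p − 3; against Backhand: (-3)p + 6(1−p) = −9p + 6.
Setting these equal: 2p − 3 = −9p + 6 ⇒ 11p = 9 ⇒ p = 9/11, and the value is (2)·(9/11) − 3 = -15/11.
For the receiver: with q = P(Forehand), equating Wide's and Body's payoffs gives 2q − 3 = −9q + 6 ⇒ q = 9/11.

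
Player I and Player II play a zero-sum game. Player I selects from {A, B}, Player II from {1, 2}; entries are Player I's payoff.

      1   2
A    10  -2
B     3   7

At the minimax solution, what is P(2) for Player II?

Row minima: A → -2, B → 3; maximin = 3.
Column maxima: 1 → 10, 2 → 7; minimax = 7.
3 ≠ 7, so there is no saddle point; optimal play is mixed.
Let Player I play A with probability p. Expected payoff against 1: 10p + 3(1−p) = 7p + 3; against 2: (-2)p + 7(1−p) = −9p + 7.
Setting these equal: 7p + 3 = −9p + 7 ⇒ 16p = 4 ⇒ p = 1/4, and the value is (7)·(1/4) + 3 = 19/4.
For Player II: with q = P(1), equating A's and B's payoffs gives 12q − 2 = −4q + 7 ⇒ q = 9/16.

7/16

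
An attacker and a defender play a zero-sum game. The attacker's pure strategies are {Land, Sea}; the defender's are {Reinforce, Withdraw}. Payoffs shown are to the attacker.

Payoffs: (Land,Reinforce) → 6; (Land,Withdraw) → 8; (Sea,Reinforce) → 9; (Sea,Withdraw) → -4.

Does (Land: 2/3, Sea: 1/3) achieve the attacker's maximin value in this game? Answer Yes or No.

No

Against Reinforce this mix gives (2/3)·6 + (1/3)·9 = 7.
Against Withdraw this mix gives (2/3)·8 + (1/3)·(-4) = 4.
The defender will play Withdraw, holding the attacker to 4. Shifting weight toward the row that does better against Withdraw would raise this floor (the equalizing mix achieves 32/5 against both Withdraw and Reinforce), so the proposed strategy is not optimal.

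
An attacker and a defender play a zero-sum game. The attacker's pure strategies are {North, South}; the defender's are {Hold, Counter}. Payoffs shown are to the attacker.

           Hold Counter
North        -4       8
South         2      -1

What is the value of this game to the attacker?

4/5

Row minima: North → -4, South → -1; maximin = -1.
Column maxima: Hold → 2, Counter → 8; minimax = 2.
-1 ≠ 2, so there is no saddle point; optimal play is mixed.
Let the attacker play North with probability p. Expected payoff against Hold: (-4)p + 2(1−p) = −6p + 2; against Counter: 8p + (-1)(1−p) = 9p − 1.
Setting these equal: −6p + 2 = 9p − 1 ⇒ −15p = -3 ⇒ p = 1/5, and the value is (-6)·(1/5) + 2 = 4/5.
For the defender: with q = P(Hold), equating North's and South's payoffs gives −12q + 8 = 3q − 1 ⇒ q = 3/5.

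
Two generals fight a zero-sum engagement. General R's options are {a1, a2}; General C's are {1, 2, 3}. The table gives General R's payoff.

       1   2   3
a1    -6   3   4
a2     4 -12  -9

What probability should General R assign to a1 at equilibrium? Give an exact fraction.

Row minima: a1 → -6, a2 → -12; maximin = -6.
Column maxima: 1 → 4, 2 → 3, 3 → 4; minimax = 3.
-6 ≠ 3, so there is no saddle point; optimal play is mixed.
3 is strictly dominated by 2 (it gives General R strictly more in every row), so General C never plays it.
On the remaining 2×2 (a1, a2 vs 1, 2):
Let General R play a1 with probability p. Expected payoff against 1: (-6)p + 4(1−p) = −10p + 4; against 2: 3p + (-12)(1−p) = 15p − 12.
Setting these equal: −10p + 4 = 15p − 12 ⇒ −25p = -16 ⇒ p = 16/25, and the value is (-10)·(16/25) + 4 = -12/5.
For General C: with q = P(1), equating a1's and a2's payoffs gives −9q + 3 = 16q − 12 ⇒ q = 3/5.

16/25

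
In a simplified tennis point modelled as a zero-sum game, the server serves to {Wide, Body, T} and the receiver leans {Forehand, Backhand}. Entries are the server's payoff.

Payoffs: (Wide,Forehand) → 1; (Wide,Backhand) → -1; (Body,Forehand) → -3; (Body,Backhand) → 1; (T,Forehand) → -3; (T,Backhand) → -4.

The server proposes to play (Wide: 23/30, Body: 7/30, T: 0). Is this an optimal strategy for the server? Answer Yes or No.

Against Forehand this mix gives (23/30)·1 + (7/30)·(-3) = 1/15.
Against Backhand this mix gives (23/30)·(-1) + (7/30)·1 = -8/15.
The receiver will play Backhand, holding the server to -8/15. Shifting weight toward the row that does better against Backhand would raise this floor (the equalizing mix achieves -1/3 against both Backhand and Forehand), so the proposed strategy is not optimal.

No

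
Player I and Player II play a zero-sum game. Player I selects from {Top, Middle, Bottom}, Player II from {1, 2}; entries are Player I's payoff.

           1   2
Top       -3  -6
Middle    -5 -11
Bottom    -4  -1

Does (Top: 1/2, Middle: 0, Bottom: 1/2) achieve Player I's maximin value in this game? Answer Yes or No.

Against 1 this mix gives (1/2)·(-3) + (1/2)·(-4) = -7/2.
Against 2 this mix gives (1/2)·(-6) + (1/2)·(-1) = -7/2.
All of Player II's active replies (1, 2) yield -7/2, and no column does worse for Player I. The mix makes Player II indifferent and guarantees -7/2, so it is optimal.

Yes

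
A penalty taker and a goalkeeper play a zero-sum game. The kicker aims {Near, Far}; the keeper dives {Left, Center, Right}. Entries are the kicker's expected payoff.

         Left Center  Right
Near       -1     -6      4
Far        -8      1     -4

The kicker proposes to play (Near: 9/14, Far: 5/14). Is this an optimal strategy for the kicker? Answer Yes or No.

Against Left this mix gives (9/14)·(-1) + (5/14)·(-8) = -7/2.
Against Center this mix gives (9/14)·(-6) + (5/14)·1 = -7/2.
Against Right this mix gives (9/14)·4 + (5/14)·(-4) = 8/7.
All of the keeper's active replies (Left, Center) yield -7/2, and no column does worse for the kicker. The mix makes the keeper indifferent and guarantees -7/2, so it is optimal.

Yes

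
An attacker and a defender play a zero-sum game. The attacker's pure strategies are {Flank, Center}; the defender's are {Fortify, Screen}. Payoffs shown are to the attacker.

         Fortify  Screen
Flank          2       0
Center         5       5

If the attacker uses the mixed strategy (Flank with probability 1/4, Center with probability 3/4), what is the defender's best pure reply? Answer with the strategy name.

Screen

If the defender plays Fortify, the attacker's expected payoff is (1/4)·2 + (3/4)·5 = 17/4.
If the defender plays Screen, the attacker's expected payoff is (1/4)·0 + (3/4)·5 = 15/4.
The defender minimizes the attacker's payoff; the smallest is 15/4, so the best response is Screen.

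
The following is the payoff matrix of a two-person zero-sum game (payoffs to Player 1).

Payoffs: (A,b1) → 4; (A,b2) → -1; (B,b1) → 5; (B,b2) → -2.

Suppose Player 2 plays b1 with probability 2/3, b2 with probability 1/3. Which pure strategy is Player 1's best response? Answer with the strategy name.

B

Expected payoff of A: (2/3)·4 + (1/3)·(-1) = 7/3.
Expected payoff of B: (2/3)·5 + (1/3)·(-2) = 8/3.
The largest is 8/3, so Player 1's best response is B.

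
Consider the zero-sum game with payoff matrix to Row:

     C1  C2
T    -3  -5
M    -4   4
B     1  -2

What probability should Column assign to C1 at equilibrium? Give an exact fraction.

6/11

Row minima: T → -5, M → -4, B → -2; maximin = -2.
Column maxima: C1 → 1, C2 → 4; minimax = 1.
-2 ≠ 1, so there is no saddle point; optimal play is mixed.
T is strictly dominated by B, so Row never plays it.
On the remaining 2×2 (M, B vs C1, C2):
Let Row play M with probability p. Expected payoff against C1: (-4)p + 1(1−p) = −5p + 1; against C2: 4p + (-2)(1−p) = 6p − 2.
Setting these equal: −5p + 1 = 6p − 2 ⇒ −11p = -3 ⇒ p = 3/11, and the value is (-5)·(3/11) + 1 = -4/11.
For Column: with q = P(C1), equating M's and B's payoffs gives −8q + 4 = 3q − 2 ⇒ q = 6/11.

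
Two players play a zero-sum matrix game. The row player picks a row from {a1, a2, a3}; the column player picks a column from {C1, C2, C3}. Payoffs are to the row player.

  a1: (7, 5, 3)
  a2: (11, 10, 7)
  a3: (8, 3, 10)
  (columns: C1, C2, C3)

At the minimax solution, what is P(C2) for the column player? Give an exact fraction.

Row minima: a1 → 3, a2 → 7, a3 → 3; maximin = 7.
Column maxima: C1 → 11, C2 → 10, C3 → 10; minimax = 10.
7 ≠ 10, so there is no saddle point; optimal play is mixed.
a1 is strictly dominated by a2, so the row player never plays it.
C1 is strictly dominated by C2 (it gives the row player strictly more in every row), so the column player never plays it.
On the remaining 2×2 (a2, a3 vs C2, C3):
Let the row player play a2 with probability p. Expected payoff against C2: 10p + 3(1−p) = 7p + 3; against C3: 7p + 10(1−p) = −3p + 10.
Setting these equal: 7p + 3 = −3p + 10 ⇒ 10p = 7 ⇒ p = 7/10, and the value is (7)·(7/10) + 3 = 79/10.
For the column player: with q = P(C2), equating a2's and a3's payoffs gives 3q + 7 = −7q + 10 ⇒ q = 3/10.

3/10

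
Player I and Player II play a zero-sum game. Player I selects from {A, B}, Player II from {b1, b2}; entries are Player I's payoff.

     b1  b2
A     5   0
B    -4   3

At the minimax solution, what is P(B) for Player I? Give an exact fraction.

Row minima: A → 0, B → -4; maximin = 0.
Column maxima: b1 → 5, b2 → 3; minimax = 3.
0 ≠ 3, so there is no saddle point; optimal play is mixed.
Let Player I play A with probability p. Expected payoff against b1: 5p + (-4)(1−p) = 9p − 4; against b2: 0p + 3(1−p) = −3p + 3.
Setting these equal: 9p − 4 = −3p + 3 ⇒ 12p = 7 ⇒ p = 7/12, and the value is (9)·(7/12) − 4 = 5/4.
For Player II: with q = P(b1), equating A's and B's payoffs gives 5q = −7q + 3 ⇒ q = 1/4.

5/12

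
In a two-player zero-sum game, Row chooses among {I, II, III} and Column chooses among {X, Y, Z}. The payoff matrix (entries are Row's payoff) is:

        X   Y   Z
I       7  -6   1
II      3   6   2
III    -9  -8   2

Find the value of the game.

Row minima: I → -6, II → 2, III → -9; maximin = 2.
Column maxima: X → 7, Y → 6, Z → 2; minimax = 2.
Since maximin = minimax = 2, there is a saddle point and the value is 2.

2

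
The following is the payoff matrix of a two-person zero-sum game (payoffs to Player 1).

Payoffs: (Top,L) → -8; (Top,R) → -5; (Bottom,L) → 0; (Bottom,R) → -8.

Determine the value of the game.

-64/11

Row minima: Top → -8, Bottom → -8; maximin = -8.
Column maxima: L → 0, R → -5; minimax = -5.
-8 ≠ -5, so there is no saddle point; optimal play is mixed.
Let Player 1 play Top with probability p. Expected payoff against L: (-8)p + 0(1−p) = −8p; against R: (-5)p + (-8)(1−p) = 3p − 8.
Setting these equal: −8p = 3p − 8 ⇒ −11p = -8 ⇒ p = 8/11, and the value is (-8)·(8/11) = -64/11.
For Player 2: with q = P(L), equating Top's and Bottom's payoffs gives −3q − 5 = 8q − 8 ⇒ q = 3/11.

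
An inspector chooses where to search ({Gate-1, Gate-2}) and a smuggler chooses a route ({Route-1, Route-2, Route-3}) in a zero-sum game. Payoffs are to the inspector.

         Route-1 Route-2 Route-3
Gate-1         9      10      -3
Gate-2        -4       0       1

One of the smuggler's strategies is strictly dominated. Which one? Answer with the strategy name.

Route-2

Route-1 holds the inspector's payoff strictly below Route-2 in every row: 9 < 10, -4 < 0.
So Route-2 is strictly dominated for the smuggler.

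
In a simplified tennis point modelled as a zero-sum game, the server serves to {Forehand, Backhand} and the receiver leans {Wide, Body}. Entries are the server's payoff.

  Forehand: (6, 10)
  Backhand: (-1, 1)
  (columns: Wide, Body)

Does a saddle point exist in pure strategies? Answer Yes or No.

Yes

Row minima: Forehand → 6, Backhand → -1; maximin = 6.
Column maxima: Wide → 6, Body → 10; minimax = 6.
maximin = minimax = 6, so a saddle point exists.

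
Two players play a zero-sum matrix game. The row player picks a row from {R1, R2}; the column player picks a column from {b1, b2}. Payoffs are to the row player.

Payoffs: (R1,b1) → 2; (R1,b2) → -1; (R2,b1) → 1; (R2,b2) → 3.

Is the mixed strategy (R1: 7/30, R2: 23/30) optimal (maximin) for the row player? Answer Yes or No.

No

Against b1 this mix gives (7/30)·2 + (23/30)·1 = 37/30.
Against b2 this mix gives (7/30)·(-1) + (23/30)·3 = 31/15.
The column player will play b1, holding the row player to 37/30. Shifting weight toward the row that does better against b1 would raise this floor (the equalizing mix achieves 7/5 against both b1 and b2), so the proposed strategy is not optimal.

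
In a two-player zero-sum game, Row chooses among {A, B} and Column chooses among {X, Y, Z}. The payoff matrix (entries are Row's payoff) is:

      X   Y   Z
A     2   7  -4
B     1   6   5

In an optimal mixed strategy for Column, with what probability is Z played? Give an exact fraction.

Row minima: A → -4, B → 1; maximin = 1.
Column maxima: X → 2, Y → 7, Z → 5; minimax = 2.
1 ≠ 2, so there is no saddle point; optimal play is mixed.
Y is strictly dominated by X (it gives Row strictly more in every row), so Column never plays it.
On the remaining 2×2 (A, B vs X, Z):
Let Row play A with probability p. Expected payoff against X: 2p + 1(1−p) = p + 1; against Z: (-4)p + 5(1−p) = −9p + 5.
Setting these equal: p + 1 = −9p + 5 ⇒ 10p = 4 ⇒ p = 2/5, and the value is (1)·(2/5) + 1 = 7/5.
For Column: with q = P(X), equating A's and B's payoffs gives 6q − 4 = −4q + 5 ⇒ q = 9/10.

1/10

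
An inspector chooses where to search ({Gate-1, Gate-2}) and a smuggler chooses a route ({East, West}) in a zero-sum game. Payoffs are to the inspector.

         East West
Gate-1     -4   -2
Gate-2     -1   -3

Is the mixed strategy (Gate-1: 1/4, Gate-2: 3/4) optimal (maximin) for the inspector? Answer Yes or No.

No

Against East this mix gives (1/4)·(-4) + (3/4)·(-1) = -7/4.
Against West this mix gives (1/4)·(-2) + (3/4)·(-3) = -11/4.
The smuggler will play West, holding the inspector to -11/4. Shifting weight toward the row that does better against West would raise this floor (the equalizing mix achieves -5/2 against both West and East), so the proposed strategy is not optimal.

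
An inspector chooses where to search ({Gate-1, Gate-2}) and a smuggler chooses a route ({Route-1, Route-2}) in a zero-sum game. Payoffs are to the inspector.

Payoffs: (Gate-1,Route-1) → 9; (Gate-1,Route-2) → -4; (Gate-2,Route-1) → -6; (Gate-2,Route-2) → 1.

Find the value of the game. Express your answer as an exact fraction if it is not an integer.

Row minima: Gate-1 → -4, Gate-2 → -6; maximin = -4.
Column maxima: Route-1 → 9, Route-2 → 1; minimax = 1.
-4 ≠ 1, so there is no saddle point; optimal play is mixed.
Let the inspector play Gate-1 with probability p. Expected payoff against Route-1: 9p + (-6)(1−p) = 15p − 6; against Route-2: (-4)p + 1(1−p) = −5p + 1.
Setting these equal: 15p − 6 = −5p + 1 ⇒ 20p = 7 ⇒ p = 7/20, and the value is (15)·(7/20) − 6 = -3/4.
For the smuggler: with q = P(Route-1), equating Gate-1's and Gate-2's payoffs gives 13q − 4 = −7q + 1 ⇒ q = 1/4.

-3/4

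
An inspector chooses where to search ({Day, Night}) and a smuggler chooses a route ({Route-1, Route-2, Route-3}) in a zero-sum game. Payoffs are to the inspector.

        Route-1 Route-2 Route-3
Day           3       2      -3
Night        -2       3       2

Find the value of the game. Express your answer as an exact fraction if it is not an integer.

Row minima: Day → -3, Night → -2; maximin = -2.
Column maxima: Route-1 → 3, Route-2 → 3, Route-3 → 2; minimax = 2.
-2 ≠ 2, so there is no saddle point; optimal play is mixed.
Route-2 is strictly dominated by Route-3 (it gives the inspector strictly more in every row), so the smuggler never plays it.
On the remaining 2×2 (Day, Night vs Route-1, Route-3):
Let the inspector play Day with probability p. Expected payoff against Route-1: 3p + (-2)(1−p) = 5p − 2; against Route-3: (-3)p + 2(1−p) = −5p + 2.
Setting these equal: 5p − 2 = −5p + 2 ⇒ 10p = 4 ⇒ p = 2/5, and the value is (5)·(2/5) − 2 = 0.
For the smuggler: with q = P(Route-1), equating Day's and Night's payoffs gives 6q − 3 = −4q + 2 ⇒ q = 1/2.

0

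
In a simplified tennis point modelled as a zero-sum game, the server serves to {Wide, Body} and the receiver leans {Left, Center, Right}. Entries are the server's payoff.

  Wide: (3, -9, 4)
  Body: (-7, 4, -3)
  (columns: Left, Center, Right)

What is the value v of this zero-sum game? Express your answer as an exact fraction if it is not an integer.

Row minima: Wide → -9, Body → -7; maximin = -7.
Column maxima: Left → 3, Center → 4, Right → 4; minimax = 3.
-7 ≠ 3, so there is no saddle point; optimal play is mixed.
Right is strictly dominated by Left (it gives the server strictly more in every row), so the receiver never plays it.
On the remaining 2×2 (Wide, Body vs Left, Center):
Let the server play Wide with probability p. Expected payoff against Left: 3p + (-7)(1−p) = 10p − 7; against Center: (-9)p + 4(1−p) = −13p + 4.
Setting these equal: 10p − 7 = −13p + 4 ⇒ 23p = 11 ⇒ p = 11/23, and the value is (10)·(11/23) − 7 = -51/23.
For the receiver: with q = P(Left), equating Wide's and Body's payoffs gives 12q − 9 = −11q + 4 ⇒ q = 13/23.

-51/23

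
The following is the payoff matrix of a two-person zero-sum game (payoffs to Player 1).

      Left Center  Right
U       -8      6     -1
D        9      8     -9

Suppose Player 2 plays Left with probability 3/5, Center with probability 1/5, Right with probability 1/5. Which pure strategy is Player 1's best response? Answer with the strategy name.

Expected payoff of U: (3/5)·(-8) + (1/5)·6 + (1/5)·(-1) = -19/5.
Expected payoff of D: (3/5)·9 + (1/5)·8 + (1/5)·(-9) = 26/5.
The largest is 26/5, so Player 1's best response is D.

D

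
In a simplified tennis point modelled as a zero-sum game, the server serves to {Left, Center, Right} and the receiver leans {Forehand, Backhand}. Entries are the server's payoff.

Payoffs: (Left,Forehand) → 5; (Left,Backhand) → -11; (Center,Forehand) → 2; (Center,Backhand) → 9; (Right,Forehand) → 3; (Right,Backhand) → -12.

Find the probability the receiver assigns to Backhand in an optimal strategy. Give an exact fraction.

Row minima: Left → -11, Center → 2, Right → -12; maximin = 2.
Column maxima: Forehand → 5, Backhand → 9; minimax = 5.
2 ≠ 5, so there is no saddle point; optimal play is mixed.
Right is strictly dominated by Left, so the server never plays it.
On the remaining 2×2 (Left, Center vs Forehand, Backhand):
Let the server play Left with probability p. Expected payoff against Forehand: 5p + 2(1−p) = 3p + 2; against Backhand: (-11)p + 9(1−p) = −20p + 9.
Setting these equal: 3p + 2 = −20p + 9 ⇒ 23p = 7 ⇒ p = 7/23, and the value is (3)·(7/23) + 2 = 67/23.
For the receiver: with q = P(Forehand), equating Left's and Center's payoffs gives 16q − 11 = −7q + 9 ⇒ q = 20/23.

3/23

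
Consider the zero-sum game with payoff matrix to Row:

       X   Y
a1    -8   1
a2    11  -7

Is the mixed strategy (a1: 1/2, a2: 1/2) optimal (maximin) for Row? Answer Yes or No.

No

Against X this mix gives (1/2)·(-8) + (1/2)·11 = 3/2.
Against Y this mix gives (1/2)·1 + (1/2)·(-7) = -3.
Column will play Y, holding Row to -3. Shifting weight toward the row that does better against Y would raise this floor (the equalizing mix achieves -5/3 against both Y and X), so the proposed strategy is not optimal.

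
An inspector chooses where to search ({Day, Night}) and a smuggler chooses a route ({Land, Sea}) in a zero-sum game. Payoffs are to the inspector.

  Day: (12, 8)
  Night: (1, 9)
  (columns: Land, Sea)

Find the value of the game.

Row minima: Day → 8, Night → 1; maximin = 8.
Column maxima: Land → 12, Sea → 9; minimax = 9.
8 ≠ 9, so there is no saddle point; optimal play is mixed.
Let the inspector play Day with probability p. Expected payoff against Land: 12p + 1(1−p) = 11p + 1; against Sea: 8p + 9(1−p) = −p + 9.
Setting these equal: 11p + 1 = −p + 9 ⇒ 12p = 8 ⇒ p = 2/3, and the value is (11)·(2/3) + 1 = 25/3.
For the smuggler: with q = P(Land), equating Day's and Night's payoffs gives 4q + 8 = −8q + 9 ⇒ q = 1/12.

25/3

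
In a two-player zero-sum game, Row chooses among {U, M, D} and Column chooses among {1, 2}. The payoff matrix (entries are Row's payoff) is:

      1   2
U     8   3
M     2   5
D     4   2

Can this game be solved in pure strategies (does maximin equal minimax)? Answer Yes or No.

No

Row minima: U → 3, M → 2, D → 2; maximin = 3.
Column maxima: 1 → 8, 2 → 5; minimax = 5.
3 ≠ 5, so no pure-strategy equilibrium exists.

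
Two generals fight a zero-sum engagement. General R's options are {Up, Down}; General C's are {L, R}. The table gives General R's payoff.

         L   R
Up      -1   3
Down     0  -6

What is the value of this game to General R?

Row minima: Up → -1, Down → -6; maximin = -1.
Column maxima: L → 0, R → 3; minimax = 0.
-1 ≠ 0, so there is no saddle point; optimal play is mixed.
Let General R play Up with probability p. Expected payoff against L: (-1)p + 0(1−p) = −p; against R: 3p + (-6)(1−p) = 9p − 6.
Setting these equal: −p = 9p − 6 ⇒ −10p = -6 ⇒ p = 3/5, and the value is (-1)·(3/5) = -3/5.
For General C: with q = P(L), equating Up's and Down's payoffs gives −4q + 3 = 6q − 6 ⇒ q = 9/10.

-3/5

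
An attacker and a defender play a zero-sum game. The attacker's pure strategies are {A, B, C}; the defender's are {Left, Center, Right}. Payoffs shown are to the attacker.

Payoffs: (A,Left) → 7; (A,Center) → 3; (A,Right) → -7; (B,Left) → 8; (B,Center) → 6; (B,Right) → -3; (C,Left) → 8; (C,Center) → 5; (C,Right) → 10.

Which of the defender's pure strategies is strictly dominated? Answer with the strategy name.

Center holds the attacker's payoff strictly below Left in every row: 3 < 7, 6 < 8, 5 < 8.
So Left is strictly dominated for the defender.

Left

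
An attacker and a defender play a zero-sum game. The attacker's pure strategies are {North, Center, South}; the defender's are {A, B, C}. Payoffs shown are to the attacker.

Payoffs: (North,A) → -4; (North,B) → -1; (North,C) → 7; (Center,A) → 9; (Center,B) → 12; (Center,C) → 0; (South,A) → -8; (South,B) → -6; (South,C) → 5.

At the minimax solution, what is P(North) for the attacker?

9/20

Row minima: North → -4, Center → 0, South → -8; maximin = 0.
Column maxima: A → 9, B → 12, C → 7; minimax = 7.
0 ≠ 7, so there is no saddle point; optimal play is mixed.
South is strictly dominated by North, so the attacker never plays it.
B is strictly dominated by A (it gives the attacker strictly more in every row), so the defender never plays it.
On the remaining 2×2 (North, Center vs A, C):
Let the attacker play North with probability p. Expected payoff against A: (-4)p + 9(1−p) = −13p + 9; against C: 7p + 0(1−p) = 7p.
Setting these equal: −13p + 9 = 7p ⇒ −20p = -9 ⇒ p = 9/20, and the value is (-13)·(9/20) + 9 = 63/20.
For the defender: with q = P(A), equating North's and Center's payoffs gives −11q + 7 = 9q ⇒ q = 7/20.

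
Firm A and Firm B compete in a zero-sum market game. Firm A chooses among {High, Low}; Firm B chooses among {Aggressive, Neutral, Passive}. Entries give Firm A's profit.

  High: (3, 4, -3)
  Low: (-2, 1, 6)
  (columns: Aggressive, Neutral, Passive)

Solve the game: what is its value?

Row minima: High → -3, Low → -2; maximin = -2.
Column maxima: Aggressive → 3, Neutral → 4, Passive → 6; minimax = 3.
-2 ≠ 3, so there is no saddle point; optimal play is mixed.
Neutral is strictly dominated by Aggressive (it gives Firm A strictly more in every row), so Firm B never plays it.
On the remaining 2×2 (High, Low vs Aggressive, Passive):
Let Firm A play High with probability p. Expected payoff against Aggressive: 3p + (-2)(1−p) = 5p − 2; against Passive: (-3)p + 6(1−p) = −9p + 6.
Setting these equal: 5p − 2 = −9p + 6 ⇒ 14p = 8 ⇒ p = 4/7, and the value is (5)·(4/7) − 2 = 6/7.
For Firm B: with q = P(Aggressive), equating High's and Low's payoffs gives 6q − 3 = −8q + 6 ⇒ q = 9/14.

6/7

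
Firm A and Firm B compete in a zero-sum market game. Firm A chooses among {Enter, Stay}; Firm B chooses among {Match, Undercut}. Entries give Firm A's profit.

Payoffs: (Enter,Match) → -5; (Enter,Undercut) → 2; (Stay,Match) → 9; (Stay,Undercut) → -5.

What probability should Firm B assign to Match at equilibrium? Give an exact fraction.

1/3

Row minima: Enter → -5, Stay → -5; maximin = -5.
Column maxima: Match → 9, Undercut → 2; minimax = 2.
-5 ≠ 2, so there is no saddle point; optimal play is mixed.
Let Firm A play Enter with probability p. Expected payoff against Match: (-5)p + 9(1−p) = −14p + 9; against Undercut: 2p + (-5)(1−p) = 7p − 5.
Setting these equal: −14p + 9 = 7p − 5 ⇒ −21p = -14 ⇒ p = 2/3, and the value is (-14)·(2/3) + 9 = -1/3.
For Firm B: with q = P(Match), equating Enter's and Stay's payoffs gives −7q + 2 = 14q − 5 ⇒ q = 1/3.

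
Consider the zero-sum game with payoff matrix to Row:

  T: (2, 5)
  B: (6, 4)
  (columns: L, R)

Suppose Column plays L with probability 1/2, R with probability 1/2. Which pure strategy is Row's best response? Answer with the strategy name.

Expected payoff of T: (1/2)·2 + (1/2)·5 = 7/2.
Expected payoff of B: (1/2)·6 + (1/2)·4 = 5.
The largest is 5, so Row's best response is B.

B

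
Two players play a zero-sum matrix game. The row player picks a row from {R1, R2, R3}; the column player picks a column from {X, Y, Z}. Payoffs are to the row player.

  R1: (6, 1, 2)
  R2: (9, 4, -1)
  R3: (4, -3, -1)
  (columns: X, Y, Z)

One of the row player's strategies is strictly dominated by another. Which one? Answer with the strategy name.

R3

R1 gives a strictly higher payoff than R3 against every column: 6 > 4, 1 > -3, 2 > -1.
So R3 is strictly dominated and the row player never plays it.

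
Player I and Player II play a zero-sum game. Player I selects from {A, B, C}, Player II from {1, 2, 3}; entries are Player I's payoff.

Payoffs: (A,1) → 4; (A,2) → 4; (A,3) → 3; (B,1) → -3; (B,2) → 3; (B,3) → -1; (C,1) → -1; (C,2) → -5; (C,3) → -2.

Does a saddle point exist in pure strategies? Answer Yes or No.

Yes

Row minima: A → 3, B → -3, C → -5; maximin = 3.
Column maxima: 1 → 4, 2 → 4, 3 → 3; minimax = 3.
maximin = minimax = 3, so a saddle point exists.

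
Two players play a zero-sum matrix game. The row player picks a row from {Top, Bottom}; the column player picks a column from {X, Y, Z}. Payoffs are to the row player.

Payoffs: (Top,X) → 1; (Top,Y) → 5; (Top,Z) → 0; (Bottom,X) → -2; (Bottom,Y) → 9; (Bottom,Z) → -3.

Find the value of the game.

Row minima: Top → 0, Bottom → -3; maximin = 0.
Column maxima: X → 1, Y → 9, Z → 0; minimax = 0.
Since maximin = minimax = 0, there is a saddle point and the value is 0.

0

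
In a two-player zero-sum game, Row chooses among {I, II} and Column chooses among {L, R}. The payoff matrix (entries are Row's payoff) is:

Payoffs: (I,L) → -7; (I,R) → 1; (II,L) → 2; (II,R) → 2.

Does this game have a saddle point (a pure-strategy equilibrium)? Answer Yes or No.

Row minima: I → -7, II → 2; maximin = 2.
Column maxima: L → 2, R → 2; minimax = 2.
maximin = minimax = 2, so a saddle point exists.

Yes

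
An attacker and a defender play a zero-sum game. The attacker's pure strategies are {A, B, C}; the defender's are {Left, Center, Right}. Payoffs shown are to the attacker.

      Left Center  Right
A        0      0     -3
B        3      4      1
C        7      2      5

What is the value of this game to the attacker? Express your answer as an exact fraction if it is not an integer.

3

Row minima: A → -3, B → 1, C → 2; maximin = 2.
Column maxima: Left → 7, Center → 4, Right → 5; minimax = 4.
2 ≠ 4, so there is no saddle point; optimal play is mixed.
A is strictly dominated by B, so the attacker never plays it.
Left is strictly dominated by Right (it gives the attacker strictly more in every row), so the defender never plays it.
On the remaining 2×2 (B, C vs Center, Right):
Let the attacker play B with probability p. Expected payoff against Center: 4p + 2(1−p) = 2p + 2; against Right: 1p + 5(1−p) = −4p + 5.
Setting these equal: 2p + 2 = −4p + 5 ⇒ 6p = 3 ⇒ p = 1/2, and the value is (2)·(1/2) + 2 = 3.
For the defender: with q = P(Center), equating B's and C's payoffs gives 3q + 1 = −3q + 5 ⇒ q = 2/3.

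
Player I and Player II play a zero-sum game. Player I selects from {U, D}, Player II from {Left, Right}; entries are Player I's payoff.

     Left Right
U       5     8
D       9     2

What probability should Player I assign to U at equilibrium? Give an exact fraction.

7/10

Row minima: U → 5, D → 2; maximin = 5.
Column maxima: Left → 9, Right → 8; minimax = 8.
5 ≠ 8, so there is no saddle point; optimal play is mixed.
Let Player I play U with probability p. Expected payoff against Left: 5p + 9(1−p) = −4p + 9; against Right: 8p + 2(1−p) = 6p + 2.
Setting these equal: −4p + 9 = 6p + 2 ⇒ −10p = -7 ⇒ p = 7/10, and the value is (-4)·(7/10) + 9 = 31/5.
For Player II: with q = P(Left), equating U's and D's payoffs gives −3q + 8 = 7q + 2 ⇒ q = 3/5.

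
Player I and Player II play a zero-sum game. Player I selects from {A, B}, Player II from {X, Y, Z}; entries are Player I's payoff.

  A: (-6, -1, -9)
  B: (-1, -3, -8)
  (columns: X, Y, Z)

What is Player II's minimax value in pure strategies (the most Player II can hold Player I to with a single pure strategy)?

Column maxima: X → -1, Y → -1, Z → -8.
The smallest of these is -8.

-8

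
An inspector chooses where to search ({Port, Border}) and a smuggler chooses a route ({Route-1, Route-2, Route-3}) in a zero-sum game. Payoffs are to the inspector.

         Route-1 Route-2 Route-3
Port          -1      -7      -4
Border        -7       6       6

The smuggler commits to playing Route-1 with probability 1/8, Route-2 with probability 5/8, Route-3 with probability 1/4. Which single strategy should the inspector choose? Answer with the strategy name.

Expected payoff of Port: (1/8)·(-1) + (5/8)·(-7) + (1/4)·(-4) = -11/2.
Expected payoff of Border: (1/8)·(-7) + (5/8)·6 + (1/4)·6 = 35/8.
The largest is 35/8, so the inspector's best response is Border.

Border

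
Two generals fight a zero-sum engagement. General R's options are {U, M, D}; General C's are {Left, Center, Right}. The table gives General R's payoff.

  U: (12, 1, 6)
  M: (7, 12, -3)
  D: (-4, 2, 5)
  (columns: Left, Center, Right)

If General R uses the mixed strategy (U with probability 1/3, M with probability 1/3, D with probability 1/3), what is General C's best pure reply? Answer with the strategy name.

Right

If General C plays Left, General R's expected payoff is (1/3)·12 + (1/3)·7 + (1/3)·(-4) = 5.
If General C plays Center, General R's expected payoff is (1/3)·1 + (1/3)·12 + (1/3)·2 = 5.
If General C plays Right, General R's expected payoff is (1/3)·6 + (1/3)·(-3) + (1/3)·5 = 8/3.
General C minimizes General R's payoff; the smallest is 8/3, so the best response is Right.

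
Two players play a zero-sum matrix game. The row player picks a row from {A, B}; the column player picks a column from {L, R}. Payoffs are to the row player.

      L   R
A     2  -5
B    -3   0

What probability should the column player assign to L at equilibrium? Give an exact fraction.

Row minima: A → -5, B → -3; maximin = -3.
Column maxima: L → 2, R → 0; minimax = 0.
-3 ≠ 0, so there is no saddle point; optimal play is mixed.
Let the row player play A with probability p. Expected payoff against L: 2p + (-3)(1−p) = 5p − 3; against R: (-5)p + 0(1−p) = −5p.
Setting these equal: 5p − 3 = −5p ⇒ 10p = 3 ⇒ p = 3/10, and the value is (5)·(3/10) − 3 = -3/2.
For the column player: with q = P(L), equating A's and B's payoffs gives 7q − 5 = −3q ⇒ q = 1/2.

1/2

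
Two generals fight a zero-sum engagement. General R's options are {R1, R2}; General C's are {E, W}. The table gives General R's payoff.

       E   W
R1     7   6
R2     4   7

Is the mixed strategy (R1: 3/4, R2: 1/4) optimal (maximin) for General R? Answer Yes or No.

Yes

Against E this mix gives (3/4)·7 + (1/4)·4 = 25/4.
Against W this mix gives (3/4)·6 + (1/4)·7 = 25/4.
All of General C's active replies (E, W) yield 25/4, and no column does worse for General R. The mix makes General C indifferent and guarantees 25/4, so it is optimal.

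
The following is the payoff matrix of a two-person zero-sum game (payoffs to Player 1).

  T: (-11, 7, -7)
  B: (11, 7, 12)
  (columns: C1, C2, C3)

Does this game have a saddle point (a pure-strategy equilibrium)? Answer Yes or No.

Row minima: T → -11, B → 7; maximin = 7.
Column maxima: C1 → 11, C2 → 7, C3 → 12; minimax = 7.
maximin = minimax = 7, so a saddle point exists.

Yes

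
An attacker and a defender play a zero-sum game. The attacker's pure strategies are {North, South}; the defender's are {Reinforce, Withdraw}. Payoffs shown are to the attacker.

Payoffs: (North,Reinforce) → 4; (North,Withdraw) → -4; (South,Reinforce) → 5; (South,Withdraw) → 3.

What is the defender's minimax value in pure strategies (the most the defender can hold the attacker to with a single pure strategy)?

Column maxima: Reinforce → 5, Withdraw → 3.
The smallest of these is 3.

3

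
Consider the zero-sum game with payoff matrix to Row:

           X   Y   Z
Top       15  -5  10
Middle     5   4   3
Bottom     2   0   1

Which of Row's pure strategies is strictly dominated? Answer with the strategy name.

Bottom

Middle gives a strictly higher payoff than Bottom against every column: 5 > 2, 4 > 0, 3 > 1.
So Bottom is strictly dominated and Row never plays it.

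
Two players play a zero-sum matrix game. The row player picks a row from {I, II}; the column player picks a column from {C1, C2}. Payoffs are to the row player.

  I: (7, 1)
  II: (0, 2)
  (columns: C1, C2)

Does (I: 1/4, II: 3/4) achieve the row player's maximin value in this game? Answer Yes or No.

Against C1 this mix gives (1/4)·7 + (3/4)·0 = 7/4.
Against C2 this mix gives (1/4)·1 + (3/4)·2 = 7/4.
All of the column player's active replies (C1, C2) yield 7/4, and no column does worse for the row player. The mix makes the column player indifferent and guarantees 7/4, so it is optimal.

Yes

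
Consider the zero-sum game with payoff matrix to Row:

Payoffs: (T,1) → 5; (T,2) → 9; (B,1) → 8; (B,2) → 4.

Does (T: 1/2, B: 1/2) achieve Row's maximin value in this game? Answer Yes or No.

Against 1 this mix gives (1/2)·5 + (1/2)·8 = 13/2.
Against 2 this mix gives (1/2)·9 + (1/2)·4 = 13/2.
All of Column's active replies (1, 2) yield 13/2, and no column does worse for Row. The mix makes Column indifferent and guarantees 13/2, so it is optimal.

Yes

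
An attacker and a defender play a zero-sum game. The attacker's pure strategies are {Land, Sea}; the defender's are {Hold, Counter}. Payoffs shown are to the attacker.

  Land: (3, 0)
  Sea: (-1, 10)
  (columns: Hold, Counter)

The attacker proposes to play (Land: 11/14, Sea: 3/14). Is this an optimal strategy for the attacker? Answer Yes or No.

Yes

Against Hold this mix gives (11/14)·3 + (3/14)·(-1) = 15/7.
Against Counter this mix gives (11/14)·0 + (3/14)·10 = 15/7.
All of the defender's active replies (Hold, Counter) yield 15/7, and no column does worse for the attacker. The mix makes the defender indifferent and guarantees 15/7, so it is optimal.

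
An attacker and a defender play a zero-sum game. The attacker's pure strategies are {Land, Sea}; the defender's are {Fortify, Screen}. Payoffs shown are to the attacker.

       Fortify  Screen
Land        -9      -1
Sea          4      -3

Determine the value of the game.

Row minima: Land → -9, Sea → -3; maximin = -3.
Column maxima: Fortify → 4, Screen → -1; minimax = -1.
-3 ≠ -1, so there is no saddle point; optimal play is mixed.
Let the attacker play Land with probability p. Expected payoff against Fortify: (-9)p + 4(1−p) = −13p + 4; against Screen: (-1)p + (-3)(1−p) = 2p − 3.
Setting these equal: −13p + 4 = 2p − 3 ⇒ −15p = -7 ⇒ p = 7/15, and the value is (-13)·(7/15) + 4 = -31/15.
For the defender: with q = P(Fortify), equating Land's and Sea's payoffs gives −8q − 1 = 7q − 3 ⇒ q = 2/15.

-31/15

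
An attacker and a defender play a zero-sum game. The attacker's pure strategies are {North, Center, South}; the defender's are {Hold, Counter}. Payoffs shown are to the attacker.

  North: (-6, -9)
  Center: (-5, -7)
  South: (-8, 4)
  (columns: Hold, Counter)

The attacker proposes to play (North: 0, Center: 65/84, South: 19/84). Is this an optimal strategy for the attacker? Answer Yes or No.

No

Against Hold this mix gives (65/84)·(-5) + (19/84)·(-8) = -159/28.
Against Counter this mix gives (65/84)·(-7) + (19/84)·4 = -379/84.
The defender will play Hold, holding the attacker to -159/28. Shifting weight toward the row that does better against Hold would raise this floor (the equalizing mix achieves -38/7 against both Hold and Counter), so the proposed strategy is not optimal.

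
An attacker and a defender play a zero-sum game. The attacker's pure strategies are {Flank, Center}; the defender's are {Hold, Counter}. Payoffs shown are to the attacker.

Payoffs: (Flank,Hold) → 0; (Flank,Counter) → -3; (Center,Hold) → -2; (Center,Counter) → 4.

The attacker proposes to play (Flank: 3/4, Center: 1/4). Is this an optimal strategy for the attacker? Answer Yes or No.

No

Against Hold this mix gives (3/4)·0 + (1/4)·(-2) = -1/2.
Against Counter this mix gives (3/4)·(-3) + (1/4)·4 = -5/4.
The defender will play Counter, holding the attacker to -5/4. Shifting weight toward the row that does better against Counter would raise this floor (the equalizing mix achieves -2/3 against both Counter and Hold), so the proposed strategy is not optimal.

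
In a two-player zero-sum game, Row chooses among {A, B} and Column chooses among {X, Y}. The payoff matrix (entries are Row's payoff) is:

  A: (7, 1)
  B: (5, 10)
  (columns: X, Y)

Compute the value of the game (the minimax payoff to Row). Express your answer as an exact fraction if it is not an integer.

Row minima: A → 1, B → 5; maximin = 5.
Column maxima: X → 7, Y → 10; minimax = 7.
5 ≠ 7, so there is no saddle point; optimal play is mixed.
Let Row play A with probability p. Expected payoff against X: 7p + 5(1−p) = 2p + 5; against Y: 1p + 10(1−p) = −9p + 10.
Setting these equal: 2p + 5 = −9p + 10 ⇒ 11p = 5 ⇒ p = 5/11, and the value is (2)·(5/11) + 5 = 65/11.
For Column: with q = P(X), equating A's and B's payoffs gives 6q + 1 = −5q + 10 ⇒ q = 9/11.

65/11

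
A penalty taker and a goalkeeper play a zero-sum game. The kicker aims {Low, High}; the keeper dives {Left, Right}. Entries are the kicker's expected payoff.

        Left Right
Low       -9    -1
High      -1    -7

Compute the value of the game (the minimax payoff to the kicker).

-31/7

Row minima: Low → -9, High → -7; maximin = -7.
Column maxima: Left → -1, Right → -1; minimax = -1.
-7 ≠ -1, so there is no saddle point; optimal play is mixed.
Let the kicker play Low with probability p. Expected payoff against Left: (-9)p + (-1)(1−p) = −8p − 1; against Right: (-1)p + (-7)(1−p) = 6p − 7.
Setting these equal: −8p − 1 = 6p − 7 ⇒ −14p = -6 ⇒ p = 3/7, and the value is (-8)·(3/7) − 1 = -31/7.
For the keeper: with q = P(Left), equating Low's and High's payoffs gives −8q − 1 = 6q − 7 ⇒ q = 3/7.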